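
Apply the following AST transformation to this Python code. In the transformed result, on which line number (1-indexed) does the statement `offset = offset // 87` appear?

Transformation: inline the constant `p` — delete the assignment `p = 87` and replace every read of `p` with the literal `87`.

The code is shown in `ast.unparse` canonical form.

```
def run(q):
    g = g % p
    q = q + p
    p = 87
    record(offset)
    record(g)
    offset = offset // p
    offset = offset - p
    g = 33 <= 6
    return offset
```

Transformed code:
def run(q):
    g = g % 87
    q = q + 87
    record(offset)
    record(g)
    offset = offset // 87
    offset = offset - 87
    g = 33 <= 6
    return offset

6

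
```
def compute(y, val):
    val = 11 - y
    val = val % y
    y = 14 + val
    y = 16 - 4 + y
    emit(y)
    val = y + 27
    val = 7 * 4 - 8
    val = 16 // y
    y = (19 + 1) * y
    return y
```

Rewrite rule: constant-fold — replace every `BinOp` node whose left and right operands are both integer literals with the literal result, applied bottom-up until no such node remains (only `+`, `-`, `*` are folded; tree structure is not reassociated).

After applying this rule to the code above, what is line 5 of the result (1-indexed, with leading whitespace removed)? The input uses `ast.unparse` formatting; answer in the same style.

Transformed code:
def compute(y, val):
    val = 11 - y
    val = val % y
    y = 14 + val
    y = 12 + y
    emit(y)
    val = y + 27
    val = 20
    val = 16 // y
    y = 20 * y
    return y

y = 12 + y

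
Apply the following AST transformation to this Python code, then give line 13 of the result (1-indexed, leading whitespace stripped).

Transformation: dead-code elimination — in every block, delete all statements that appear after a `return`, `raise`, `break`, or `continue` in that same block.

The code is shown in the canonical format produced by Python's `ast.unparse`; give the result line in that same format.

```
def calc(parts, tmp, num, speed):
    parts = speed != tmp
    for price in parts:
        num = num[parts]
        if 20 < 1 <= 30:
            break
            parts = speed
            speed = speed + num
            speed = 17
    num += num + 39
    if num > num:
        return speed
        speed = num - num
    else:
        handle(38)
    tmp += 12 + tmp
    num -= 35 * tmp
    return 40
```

num -= 35 * tmp

Transformed code:
def calc(parts, tmp, num, speed):
    parts = speed != tmp
    for price in parts:
        num = num[parts]
        if 20 < 1 <= 30:
            break
    num += num + 39
    if num > num:
        return speed
    else:
        handle(38)
    tmp += 12 + tmp
    num -= 35 * tmp
    return 40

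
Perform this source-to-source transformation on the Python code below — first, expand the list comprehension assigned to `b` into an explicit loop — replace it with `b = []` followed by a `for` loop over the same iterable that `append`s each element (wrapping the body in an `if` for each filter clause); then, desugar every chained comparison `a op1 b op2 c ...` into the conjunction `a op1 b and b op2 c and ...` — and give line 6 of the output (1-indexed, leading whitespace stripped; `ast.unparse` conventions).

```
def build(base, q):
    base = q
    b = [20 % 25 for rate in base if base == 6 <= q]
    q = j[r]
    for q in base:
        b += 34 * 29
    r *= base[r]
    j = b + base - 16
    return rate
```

b.append(20 % 25)

Transformed code:
def build(base, q):
    base = q
    b = []
    for rate in base:
        if base == 6 and 6 <= q:
            b.append(20 % 25)
    q = j[r]
    for q in base:
        b += 34 * 29
    r *= base[r]
    j = b + base - 16
    return rate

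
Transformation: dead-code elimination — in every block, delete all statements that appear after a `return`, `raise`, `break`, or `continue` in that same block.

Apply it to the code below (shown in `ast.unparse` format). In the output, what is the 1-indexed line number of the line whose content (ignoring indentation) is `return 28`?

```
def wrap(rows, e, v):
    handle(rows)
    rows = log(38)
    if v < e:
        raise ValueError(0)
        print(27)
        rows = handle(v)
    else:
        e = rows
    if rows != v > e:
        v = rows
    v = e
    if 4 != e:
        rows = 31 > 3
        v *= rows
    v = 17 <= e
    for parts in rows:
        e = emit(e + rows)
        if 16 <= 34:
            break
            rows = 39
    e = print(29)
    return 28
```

Transformed code:
def wrap(rows, e, v):
    handle(rows)
    rows = log(38)
    if v < e:
        raise ValueError(0)
    else:
        e = rows
    if rows != v > e:
        v = rows
    v = e
    if 4 != e:
        rows = 31 > 3
        v *= rows
    v = 17 <= e
    for parts in rows:
        e = emit(e + rows)
        if 16 <= 34:
            break
    e = print(29)
    return 28

20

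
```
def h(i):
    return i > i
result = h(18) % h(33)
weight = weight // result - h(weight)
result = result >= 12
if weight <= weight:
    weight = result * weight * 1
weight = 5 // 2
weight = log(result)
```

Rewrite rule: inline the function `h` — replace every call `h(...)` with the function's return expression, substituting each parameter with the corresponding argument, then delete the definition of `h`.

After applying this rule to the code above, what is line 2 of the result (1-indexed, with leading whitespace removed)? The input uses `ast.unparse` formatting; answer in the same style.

Transformed code:
result = (18 > 18) % (33 > 33)
weight = weight // result - (weight > weight)
result = result >= 12
if weight <= weight:
    weight = result * weight * 1
weight = 5 // 2
weight = log(result)

weight = weight // result - (weight > weight)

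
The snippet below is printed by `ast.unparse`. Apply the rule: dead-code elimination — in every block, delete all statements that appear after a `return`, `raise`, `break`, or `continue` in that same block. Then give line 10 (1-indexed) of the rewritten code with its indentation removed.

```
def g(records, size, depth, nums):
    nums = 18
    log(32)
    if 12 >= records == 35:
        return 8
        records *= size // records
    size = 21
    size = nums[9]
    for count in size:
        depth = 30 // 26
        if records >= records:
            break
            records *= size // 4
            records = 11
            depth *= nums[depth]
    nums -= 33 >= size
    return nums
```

if records >= records:

Transformed code:
def g(records, size, depth, nums):
    nums = 18
    log(32)
    if 12 >= records == 35:
        return 8
    size = 21
    size = nums[9]
    for count in size:
        depth = 30 // 26
        if records >= records:
            break
    nums -= 33 >= size
    return nums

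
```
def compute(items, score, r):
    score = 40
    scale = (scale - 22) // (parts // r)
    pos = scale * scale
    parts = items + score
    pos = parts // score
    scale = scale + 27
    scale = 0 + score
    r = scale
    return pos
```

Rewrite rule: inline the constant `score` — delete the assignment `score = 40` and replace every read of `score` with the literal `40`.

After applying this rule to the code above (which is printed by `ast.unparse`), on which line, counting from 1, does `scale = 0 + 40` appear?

7

Transformed code:
def compute(items, score, r):
    scale = (scale - 22) // (parts // r)
    pos = scale * scale
    parts = items + 40
    pos = parts // 40
    scale = scale + 27
    scale = 0 + 40
    r = scale
    return pos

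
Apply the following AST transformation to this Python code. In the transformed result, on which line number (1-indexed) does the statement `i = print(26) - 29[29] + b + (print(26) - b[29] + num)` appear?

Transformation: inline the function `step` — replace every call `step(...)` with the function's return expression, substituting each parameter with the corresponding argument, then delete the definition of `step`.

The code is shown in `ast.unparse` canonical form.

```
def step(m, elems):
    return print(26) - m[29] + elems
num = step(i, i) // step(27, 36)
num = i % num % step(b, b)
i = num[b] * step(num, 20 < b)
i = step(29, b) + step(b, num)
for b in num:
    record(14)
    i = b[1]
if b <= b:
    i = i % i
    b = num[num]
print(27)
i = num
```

4

Transformed code:
num = (print(26) - i[29] + i) // (print(26) - 27[29] + 36)
num = i % num % (print(26) - b[29] + b)
i = num[b] * (print(26) - num[29] + (20 < b))
i = print(26) - 29[29] + b + (print(26) - b[29] + num)
for b in num:
    record(14)
    i = b[1]
if b <= b:
    i = i % i
    b = num[num]
print(27)
i = num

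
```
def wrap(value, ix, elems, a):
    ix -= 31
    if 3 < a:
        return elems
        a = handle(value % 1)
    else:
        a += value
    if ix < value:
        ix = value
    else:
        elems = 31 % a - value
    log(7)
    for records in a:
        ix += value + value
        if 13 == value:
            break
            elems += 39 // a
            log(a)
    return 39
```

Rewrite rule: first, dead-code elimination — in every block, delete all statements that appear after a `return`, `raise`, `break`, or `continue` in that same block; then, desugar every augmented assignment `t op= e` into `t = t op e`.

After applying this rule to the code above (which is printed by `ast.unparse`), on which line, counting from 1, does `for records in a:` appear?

Transformed code:
def wrap(value, ix, elems, a):
    ix = ix - 31
    if 3 < a:
        return elems
    else:
        a = a + value
    if ix < value:
        ix = value
    else:
        elems = 31 % a - value
    log(7)
    for records in a:
        ix = ix + (value + value)
        if 13 == value:
            break
    return 39

12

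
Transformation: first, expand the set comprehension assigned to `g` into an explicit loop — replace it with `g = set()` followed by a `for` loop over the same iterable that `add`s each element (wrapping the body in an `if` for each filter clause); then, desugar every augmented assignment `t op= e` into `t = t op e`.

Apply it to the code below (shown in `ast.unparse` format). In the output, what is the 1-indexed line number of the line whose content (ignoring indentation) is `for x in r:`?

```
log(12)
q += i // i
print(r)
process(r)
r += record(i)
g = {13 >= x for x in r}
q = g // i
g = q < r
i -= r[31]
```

7

Transformed code:
log(12)
q = q + i // i
print(r)
process(r)
r = r + record(i)
g = set()
for x in r:
    g.add(13 >= x)
q = g // i
g = q < r
i = i - r[31]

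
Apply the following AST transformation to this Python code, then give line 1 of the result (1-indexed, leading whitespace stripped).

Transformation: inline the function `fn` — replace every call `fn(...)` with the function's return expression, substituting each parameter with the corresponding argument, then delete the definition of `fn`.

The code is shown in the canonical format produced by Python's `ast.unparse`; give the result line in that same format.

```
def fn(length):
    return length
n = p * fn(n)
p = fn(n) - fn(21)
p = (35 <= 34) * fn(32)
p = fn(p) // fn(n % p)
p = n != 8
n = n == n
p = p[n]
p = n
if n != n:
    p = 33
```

Transformed code:
n = p * n
p = n - 21
p = (35 <= 34) * 32
p = p // (n % p)
p = n != 8
n = n == n
p = p[n]
p = n
if n != n:
    p = 33

n = p * n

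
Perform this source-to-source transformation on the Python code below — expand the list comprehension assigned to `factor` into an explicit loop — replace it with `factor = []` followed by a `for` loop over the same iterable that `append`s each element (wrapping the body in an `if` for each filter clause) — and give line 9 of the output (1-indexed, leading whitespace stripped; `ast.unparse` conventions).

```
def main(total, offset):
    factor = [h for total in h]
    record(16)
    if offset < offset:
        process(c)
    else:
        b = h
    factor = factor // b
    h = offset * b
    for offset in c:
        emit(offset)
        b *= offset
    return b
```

b = h

Transformed code:
def main(total, offset):
    factor = []
    for total in h:
        factor.append(h)
    record(16)
    if offset < offset:
        process(c)
    else:
        b = h
    factor = factor // b
    h = offset * b
    for offset in c:
        emit(offset)
        b *= offset
    return b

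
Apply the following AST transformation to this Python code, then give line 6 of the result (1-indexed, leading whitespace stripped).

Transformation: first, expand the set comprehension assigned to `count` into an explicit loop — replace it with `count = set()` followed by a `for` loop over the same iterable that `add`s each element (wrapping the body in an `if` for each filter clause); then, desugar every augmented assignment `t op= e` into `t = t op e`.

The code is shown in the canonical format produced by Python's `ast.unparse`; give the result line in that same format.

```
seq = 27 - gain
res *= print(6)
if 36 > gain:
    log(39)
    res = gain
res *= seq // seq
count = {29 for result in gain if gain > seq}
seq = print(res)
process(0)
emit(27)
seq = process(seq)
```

Transformed code:
seq = 27 - gain
res = res * print(6)
if 36 > gain:
    log(39)
    res = gain
res = res * (seq // seq)
count = set()
for result in gain:
    if gain > seq:
        count.add(29)
seq = print(res)
process(0)
emit(27)
seq = process(seq)

res = res * (seq // seq)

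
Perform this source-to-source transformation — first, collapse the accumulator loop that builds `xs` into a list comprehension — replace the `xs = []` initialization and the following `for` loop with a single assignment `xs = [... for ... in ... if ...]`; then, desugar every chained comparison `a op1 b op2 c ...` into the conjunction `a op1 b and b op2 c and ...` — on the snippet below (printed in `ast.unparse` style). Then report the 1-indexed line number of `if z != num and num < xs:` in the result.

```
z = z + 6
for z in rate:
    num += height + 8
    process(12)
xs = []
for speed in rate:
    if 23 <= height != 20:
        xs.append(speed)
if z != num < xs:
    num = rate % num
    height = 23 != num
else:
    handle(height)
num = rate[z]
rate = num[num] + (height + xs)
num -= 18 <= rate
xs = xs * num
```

Transformed code:
z = z + 6
for z in rate:
    num += height + 8
    process(12)
xs = [speed for speed in rate if 23 <= height and height != 20]
if z != num and num < xs:
    num = rate % num
    height = 23 != num
else:
    handle(height)
num = rate[z]
rate = num[num] + (height + xs)
num -= 18 <= rate
xs = xs * num

6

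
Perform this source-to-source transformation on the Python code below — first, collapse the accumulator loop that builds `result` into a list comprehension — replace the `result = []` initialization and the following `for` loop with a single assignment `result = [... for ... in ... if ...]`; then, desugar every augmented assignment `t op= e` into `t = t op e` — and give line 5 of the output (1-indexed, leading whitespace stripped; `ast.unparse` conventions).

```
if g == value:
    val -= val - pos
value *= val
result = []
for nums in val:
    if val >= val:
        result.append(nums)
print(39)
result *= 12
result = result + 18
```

Transformed code:
if g == value:
    val = val - (val - pos)
value = value * val
result = [nums for nums in val if val >= val]
print(39)
result = result * 12
result = result + 18

print(39)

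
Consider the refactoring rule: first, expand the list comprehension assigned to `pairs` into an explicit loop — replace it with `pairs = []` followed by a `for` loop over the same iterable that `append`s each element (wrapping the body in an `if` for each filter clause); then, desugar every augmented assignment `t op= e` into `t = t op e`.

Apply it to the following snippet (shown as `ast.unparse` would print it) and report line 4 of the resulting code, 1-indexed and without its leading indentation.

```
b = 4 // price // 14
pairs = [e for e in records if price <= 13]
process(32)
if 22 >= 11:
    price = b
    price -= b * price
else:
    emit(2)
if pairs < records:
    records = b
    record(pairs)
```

Transformed code:
b = 4 // price // 14
pairs = []
for e in records:
    if price <= 13:
        pairs.append(e)
process(32)
if 22 >= 11:
    price = b
    price = price - b * price
else:
    emit(2)
if pairs < records:
    records = b
    record(pairs)

if price <= 13:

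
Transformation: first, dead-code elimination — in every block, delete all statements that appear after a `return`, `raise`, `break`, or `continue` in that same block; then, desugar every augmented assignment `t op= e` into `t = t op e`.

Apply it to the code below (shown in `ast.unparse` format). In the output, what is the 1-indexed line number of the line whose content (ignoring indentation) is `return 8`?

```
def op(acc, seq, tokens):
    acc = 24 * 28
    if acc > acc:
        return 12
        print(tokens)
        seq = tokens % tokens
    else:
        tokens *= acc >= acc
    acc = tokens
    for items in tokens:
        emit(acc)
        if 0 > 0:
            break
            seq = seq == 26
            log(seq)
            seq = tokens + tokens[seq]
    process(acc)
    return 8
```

13

Transformed code:
def op(acc, seq, tokens):
    acc = 24 * 28
    if acc > acc:
        return 12
    else:
        tokens = tokens * (acc >= acc)
    acc = tokens
    for items in tokens:
        emit(acc)
        if 0 > 0:
            break
    process(acc)
    return 8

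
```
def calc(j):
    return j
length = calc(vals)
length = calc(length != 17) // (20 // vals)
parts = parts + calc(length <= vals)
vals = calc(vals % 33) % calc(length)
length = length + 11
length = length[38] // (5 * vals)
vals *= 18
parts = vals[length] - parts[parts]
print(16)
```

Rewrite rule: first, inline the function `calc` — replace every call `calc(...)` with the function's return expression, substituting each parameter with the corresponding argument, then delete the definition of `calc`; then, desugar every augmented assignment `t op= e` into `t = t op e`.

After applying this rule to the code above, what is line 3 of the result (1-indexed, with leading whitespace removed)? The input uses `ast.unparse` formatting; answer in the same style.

Transformed code:
length = vals
length = (length != 17) // (20 // vals)
parts = parts + (length <= vals)
vals = vals % 33 % length
length = length + 11
length = length[38] // (5 * vals)
vals = vals * 18
parts = vals[length] - parts[parts]
print(16)

parts = parts + (length <= vals)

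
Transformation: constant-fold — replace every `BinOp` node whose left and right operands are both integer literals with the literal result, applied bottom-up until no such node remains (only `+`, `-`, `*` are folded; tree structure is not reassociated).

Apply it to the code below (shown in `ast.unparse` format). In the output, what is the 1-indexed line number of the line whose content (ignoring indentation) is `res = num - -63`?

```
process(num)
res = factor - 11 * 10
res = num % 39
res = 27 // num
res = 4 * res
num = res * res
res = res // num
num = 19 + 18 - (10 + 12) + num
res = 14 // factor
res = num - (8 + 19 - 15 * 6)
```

Transformed code:
process(num)
res = factor - 110
res = num % 39
res = 27 // num
res = 4 * res
num = res * res
res = res // num
num = 15 + num
res = 14 // factor
res = num - -63

10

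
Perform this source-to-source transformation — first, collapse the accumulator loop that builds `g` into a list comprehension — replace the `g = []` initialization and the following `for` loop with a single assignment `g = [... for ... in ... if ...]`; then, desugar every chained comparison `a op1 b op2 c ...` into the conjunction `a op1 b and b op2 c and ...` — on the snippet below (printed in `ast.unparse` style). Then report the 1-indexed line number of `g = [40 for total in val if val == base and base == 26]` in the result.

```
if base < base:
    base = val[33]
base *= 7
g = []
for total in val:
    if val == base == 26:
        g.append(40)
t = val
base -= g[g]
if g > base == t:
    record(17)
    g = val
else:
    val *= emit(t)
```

Transformed code:
if base < base:
    base = val[33]
base *= 7
g = [40 for total in val if val == base and base == 26]
t = val
base -= g[g]
if g > base and base == t:
    record(17)
    g = val
else:
    val *= emit(t)

4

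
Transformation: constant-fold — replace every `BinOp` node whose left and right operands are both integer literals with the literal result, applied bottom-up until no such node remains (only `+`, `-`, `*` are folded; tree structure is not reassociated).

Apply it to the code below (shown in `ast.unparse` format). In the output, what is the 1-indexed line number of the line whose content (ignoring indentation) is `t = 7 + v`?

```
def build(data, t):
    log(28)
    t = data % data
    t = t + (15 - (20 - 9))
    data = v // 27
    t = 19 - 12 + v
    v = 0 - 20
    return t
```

Transformed code:
def build(data, t):
    log(28)
    t = data % data
    t = t + 4
    data = v // 27
    t = 7 + v
    v = -20
    return t

6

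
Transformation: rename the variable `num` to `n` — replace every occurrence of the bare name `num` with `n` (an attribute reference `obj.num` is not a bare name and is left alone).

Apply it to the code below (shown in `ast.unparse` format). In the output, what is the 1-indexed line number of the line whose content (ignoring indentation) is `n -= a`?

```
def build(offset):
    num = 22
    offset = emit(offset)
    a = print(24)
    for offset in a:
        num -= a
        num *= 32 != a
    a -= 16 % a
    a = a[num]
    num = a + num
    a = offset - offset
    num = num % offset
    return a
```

Transformed code:
def build(offset):
    n = 22
    offset = emit(offset)
    a = print(24)
    for offset in a:
        n -= a
        n *= 32 != a
    a -= 16 % a
    a = a[n]
    n = a + n
    a = offset - offset
    n = n % offset
    return a

6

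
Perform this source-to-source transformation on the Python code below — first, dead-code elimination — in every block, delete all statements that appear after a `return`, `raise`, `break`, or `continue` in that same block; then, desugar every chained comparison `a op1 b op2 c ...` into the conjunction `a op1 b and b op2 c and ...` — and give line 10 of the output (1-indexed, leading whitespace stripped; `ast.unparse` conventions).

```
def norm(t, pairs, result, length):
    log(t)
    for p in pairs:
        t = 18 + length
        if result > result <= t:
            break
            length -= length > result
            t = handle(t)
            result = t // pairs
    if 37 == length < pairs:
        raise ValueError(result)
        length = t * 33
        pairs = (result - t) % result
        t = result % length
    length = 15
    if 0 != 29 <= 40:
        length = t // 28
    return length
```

Transformed code:
def norm(t, pairs, result, length):
    log(t)
    for p in pairs:
        t = 18 + length
        if result > result and result <= t:
            break
    if 37 == length and length < pairs:
        raise ValueError(result)
    length = 15
    if 0 != 29 and 29 <= 40:
        length = t // 28
    return length

if 0 != 29 and 29 <= 40:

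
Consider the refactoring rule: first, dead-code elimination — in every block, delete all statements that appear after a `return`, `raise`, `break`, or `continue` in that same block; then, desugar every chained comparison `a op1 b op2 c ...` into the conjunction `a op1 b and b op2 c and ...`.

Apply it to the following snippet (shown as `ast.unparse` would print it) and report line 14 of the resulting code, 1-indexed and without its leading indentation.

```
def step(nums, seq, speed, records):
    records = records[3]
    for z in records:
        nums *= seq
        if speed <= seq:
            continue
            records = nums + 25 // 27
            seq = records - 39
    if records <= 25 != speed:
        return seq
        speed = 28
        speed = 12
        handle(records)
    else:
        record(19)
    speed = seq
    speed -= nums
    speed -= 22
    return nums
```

return nums

Transformed code:
def step(nums, seq, speed, records):
    records = records[3]
    for z in records:
        nums *= seq
        if speed <= seq:
            continue
    if records <= 25 and 25 != speed:
        return seq
    else:
        record(19)
    speed = seq
    speed -= nums
    speed -= 22
    return nums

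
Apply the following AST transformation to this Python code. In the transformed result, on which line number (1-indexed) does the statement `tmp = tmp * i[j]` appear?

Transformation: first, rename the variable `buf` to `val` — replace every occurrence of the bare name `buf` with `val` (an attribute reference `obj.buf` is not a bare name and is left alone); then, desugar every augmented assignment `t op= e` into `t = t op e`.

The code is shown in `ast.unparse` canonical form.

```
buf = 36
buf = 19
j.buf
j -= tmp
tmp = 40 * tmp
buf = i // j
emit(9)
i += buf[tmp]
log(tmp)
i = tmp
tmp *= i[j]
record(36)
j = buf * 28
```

11

Transformed code:
val = 36
val = 19
j.buf
j = j - tmp
tmp = 40 * tmp
val = i // j
emit(9)
i = i + val[tmp]
log(tmp)
i = tmp
tmp = tmp * i[j]
record(36)
j = val * 28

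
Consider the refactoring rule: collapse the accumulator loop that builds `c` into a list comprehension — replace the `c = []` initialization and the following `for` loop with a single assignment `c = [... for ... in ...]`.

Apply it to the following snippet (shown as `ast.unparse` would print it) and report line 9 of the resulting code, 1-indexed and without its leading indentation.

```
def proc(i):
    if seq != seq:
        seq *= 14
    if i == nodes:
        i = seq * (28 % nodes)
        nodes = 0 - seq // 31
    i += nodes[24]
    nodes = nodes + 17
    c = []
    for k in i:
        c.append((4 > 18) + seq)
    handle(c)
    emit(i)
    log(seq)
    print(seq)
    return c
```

c = [(4 > 18) + seq for k in i]

Transformed code:
def proc(i):
    if seq != seq:
        seq *= 14
    if i == nodes:
        i = seq * (28 % nodes)
        nodes = 0 - seq // 31
    i += nodes[24]
    nodes = nodes + 17
    c = [(4 > 18) + seq for k in i]
    handle(c)
    emit(i)
    log(seq)
    print(seq)
    return c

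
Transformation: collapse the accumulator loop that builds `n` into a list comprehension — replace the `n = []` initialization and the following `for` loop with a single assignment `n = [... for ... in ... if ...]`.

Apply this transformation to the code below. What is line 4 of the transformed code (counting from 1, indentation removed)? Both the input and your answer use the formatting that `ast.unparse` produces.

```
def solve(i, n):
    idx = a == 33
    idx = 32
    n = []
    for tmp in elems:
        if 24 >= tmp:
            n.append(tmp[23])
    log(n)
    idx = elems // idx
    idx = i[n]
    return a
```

n = [tmp[23] for tmp in elems if 24 >= tmp]

Transformed code:
def solve(i, n):
    idx = a == 33
    idx = 32
    n = [tmp[23] for tmp in elems if 24 >= tmp]
    log(n)
    idx = elems // idx
    idx = i[n]
    return a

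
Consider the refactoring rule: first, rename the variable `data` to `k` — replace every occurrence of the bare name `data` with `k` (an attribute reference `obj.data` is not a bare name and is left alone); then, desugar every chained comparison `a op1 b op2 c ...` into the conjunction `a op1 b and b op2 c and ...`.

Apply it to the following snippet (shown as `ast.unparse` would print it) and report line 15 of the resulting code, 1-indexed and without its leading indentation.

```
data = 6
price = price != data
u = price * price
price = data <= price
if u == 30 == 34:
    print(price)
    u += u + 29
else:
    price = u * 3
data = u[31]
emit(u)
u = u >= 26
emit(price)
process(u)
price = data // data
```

price = k // k

Transformed code:
k = 6
price = price != k
u = price * price
price = k <= price
if u == 30 and 30 == 34:
    print(price)
    u += u + 29
else:
    price = u * 3
k = u[31]
emit(u)
u = u >= 26
emit(price)
process(u)
price = k // k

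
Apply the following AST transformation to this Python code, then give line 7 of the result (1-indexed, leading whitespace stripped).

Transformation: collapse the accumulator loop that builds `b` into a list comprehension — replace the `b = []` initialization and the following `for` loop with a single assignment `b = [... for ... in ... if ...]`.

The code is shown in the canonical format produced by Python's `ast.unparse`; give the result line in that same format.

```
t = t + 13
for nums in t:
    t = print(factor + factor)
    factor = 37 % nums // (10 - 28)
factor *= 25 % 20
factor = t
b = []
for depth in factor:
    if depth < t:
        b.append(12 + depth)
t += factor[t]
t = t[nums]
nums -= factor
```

Transformed code:
t = t + 13
for nums in t:
    t = print(factor + factor)
    factor = 37 % nums // (10 - 28)
factor *= 25 % 20
factor = t
b = [12 + depth for depth in factor if depth < t]
t += factor[t]
t = t[nums]
nums -= factor

b = [12 + depth for depth in factor if depth < t]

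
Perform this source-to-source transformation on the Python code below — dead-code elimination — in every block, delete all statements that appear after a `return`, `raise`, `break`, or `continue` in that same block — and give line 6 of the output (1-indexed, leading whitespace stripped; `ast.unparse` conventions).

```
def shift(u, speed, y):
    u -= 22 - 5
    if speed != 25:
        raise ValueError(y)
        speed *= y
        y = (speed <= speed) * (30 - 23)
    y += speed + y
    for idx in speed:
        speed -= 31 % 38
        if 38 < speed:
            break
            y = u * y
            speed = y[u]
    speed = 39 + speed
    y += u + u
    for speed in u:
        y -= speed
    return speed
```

Transformed code:
def shift(u, speed, y):
    u -= 22 - 5
    if speed != 25:
        raise ValueError(y)
    y += speed + y
    for idx in speed:
        speed -= 31 % 38
        if 38 < speed:
            break
    speed = 39 + speed
    y += u + u
    for speed in u:
        y -= speed
    return speed

for idx in speed:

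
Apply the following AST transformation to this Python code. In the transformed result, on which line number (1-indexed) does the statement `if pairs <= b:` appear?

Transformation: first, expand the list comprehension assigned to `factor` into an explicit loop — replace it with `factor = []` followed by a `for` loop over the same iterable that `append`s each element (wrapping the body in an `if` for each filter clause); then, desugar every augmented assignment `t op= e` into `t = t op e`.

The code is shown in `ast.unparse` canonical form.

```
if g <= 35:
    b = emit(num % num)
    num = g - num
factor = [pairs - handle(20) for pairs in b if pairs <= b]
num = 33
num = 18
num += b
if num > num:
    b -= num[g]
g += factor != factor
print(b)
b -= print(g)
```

6

Transformed code:
if g <= 35:
    b = emit(num % num)
    num = g - num
factor = []
for pairs in b:
    if pairs <= b:
        factor.append(pairs - handle(20))
num = 33
num = 18
num = num + b
if num > num:
    b = b - num[g]
g = g + (factor != factor)
print(b)
b = b - print(g)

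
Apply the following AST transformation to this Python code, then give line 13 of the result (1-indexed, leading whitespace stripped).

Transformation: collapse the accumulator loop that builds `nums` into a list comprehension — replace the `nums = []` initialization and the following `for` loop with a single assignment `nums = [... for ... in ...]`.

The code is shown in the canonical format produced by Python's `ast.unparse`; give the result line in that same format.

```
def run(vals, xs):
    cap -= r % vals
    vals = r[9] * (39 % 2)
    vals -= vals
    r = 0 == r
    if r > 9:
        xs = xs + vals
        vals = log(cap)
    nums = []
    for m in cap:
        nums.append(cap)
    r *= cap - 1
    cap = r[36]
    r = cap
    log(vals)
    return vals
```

Transformed code:
def run(vals, xs):
    cap -= r % vals
    vals = r[9] * (39 % 2)
    vals -= vals
    r = 0 == r
    if r > 9:
        xs = xs + vals
        vals = log(cap)
    nums = [cap for m in cap]
    r *= cap - 1
    cap = r[36]
    r = cap
    log(vals)
    return vals

log(vals)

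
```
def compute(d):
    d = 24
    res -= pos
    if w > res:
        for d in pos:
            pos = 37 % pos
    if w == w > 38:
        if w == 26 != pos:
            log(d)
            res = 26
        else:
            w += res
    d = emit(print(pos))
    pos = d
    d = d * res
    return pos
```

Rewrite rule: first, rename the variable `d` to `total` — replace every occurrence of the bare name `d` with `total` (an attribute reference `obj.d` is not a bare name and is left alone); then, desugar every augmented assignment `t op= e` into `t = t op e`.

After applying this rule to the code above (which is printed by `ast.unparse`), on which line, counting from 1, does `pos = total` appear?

14

Transformed code:
def compute(total):
    total = 24
    res = res - pos
    if w > res:
        for total in pos:
            pos = 37 % pos
    if w == w > 38:
        if w == 26 != pos:
            log(total)
            res = 26
        else:
            w = w + res
    total = emit(print(pos))
    pos = total
    total = total * res
    return pos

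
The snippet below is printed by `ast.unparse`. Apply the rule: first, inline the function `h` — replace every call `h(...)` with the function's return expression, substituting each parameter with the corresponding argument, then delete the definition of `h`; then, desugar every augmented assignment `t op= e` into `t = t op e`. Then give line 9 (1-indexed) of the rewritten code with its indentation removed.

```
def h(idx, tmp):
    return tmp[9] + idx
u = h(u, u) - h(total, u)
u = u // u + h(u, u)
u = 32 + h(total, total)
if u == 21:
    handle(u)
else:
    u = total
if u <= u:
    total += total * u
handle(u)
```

Transformed code:
u = u[9] + u - (u[9] + total)
u = u // u + (u[9] + u)
u = 32 + (total[9] + total)
if u == 21:
    handle(u)
else:
    u = total
if u <= u:
    total = total + total * u
handle(u)

total = total + total * u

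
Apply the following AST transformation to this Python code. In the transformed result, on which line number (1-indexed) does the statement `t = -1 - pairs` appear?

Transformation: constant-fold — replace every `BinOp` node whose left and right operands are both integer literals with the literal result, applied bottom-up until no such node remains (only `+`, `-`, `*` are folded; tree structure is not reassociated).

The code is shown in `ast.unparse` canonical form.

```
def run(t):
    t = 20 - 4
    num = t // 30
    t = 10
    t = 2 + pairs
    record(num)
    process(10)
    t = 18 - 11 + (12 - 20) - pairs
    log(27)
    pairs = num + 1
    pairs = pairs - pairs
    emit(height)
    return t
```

8

Transformed code:
def run(t):
    t = 16
    num = t // 30
    t = 10
    t = 2 + pairs
    record(num)
    process(10)
    t = -1 - pairs
    log(27)
    pairs = num + 1
    pairs = pairs - pairs
    emit(height)
    return t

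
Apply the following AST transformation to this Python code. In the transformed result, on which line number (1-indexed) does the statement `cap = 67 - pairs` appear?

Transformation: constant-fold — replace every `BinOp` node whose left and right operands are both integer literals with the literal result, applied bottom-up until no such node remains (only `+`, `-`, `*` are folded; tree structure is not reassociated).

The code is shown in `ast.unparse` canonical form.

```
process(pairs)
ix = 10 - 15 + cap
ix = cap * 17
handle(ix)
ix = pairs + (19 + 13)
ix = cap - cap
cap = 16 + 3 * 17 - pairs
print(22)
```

Transformed code:
process(pairs)
ix = -5 + cap
ix = cap * 17
handle(ix)
ix = pairs + 32
ix = cap - cap
cap = 67 - pairs
print(22)

7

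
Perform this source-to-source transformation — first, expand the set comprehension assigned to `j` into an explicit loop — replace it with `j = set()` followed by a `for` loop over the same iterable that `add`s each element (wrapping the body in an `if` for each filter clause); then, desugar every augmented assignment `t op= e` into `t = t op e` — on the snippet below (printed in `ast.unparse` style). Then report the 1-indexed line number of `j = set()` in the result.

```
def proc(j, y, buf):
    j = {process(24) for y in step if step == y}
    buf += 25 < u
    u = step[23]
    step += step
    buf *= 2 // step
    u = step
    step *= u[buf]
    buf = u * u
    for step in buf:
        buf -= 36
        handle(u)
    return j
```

2

Transformed code:
def proc(j, y, buf):
    j = set()
    for y in step:
        if step == y:
            j.add(process(24))
    buf = buf + (25 < u)
    u = step[23]
    step = step + step
    buf = buf * (2 // step)
    u = step
    step = step * u[buf]
    buf = u * u
    for step in buf:
        buf = buf - 36
        handle(u)
    return j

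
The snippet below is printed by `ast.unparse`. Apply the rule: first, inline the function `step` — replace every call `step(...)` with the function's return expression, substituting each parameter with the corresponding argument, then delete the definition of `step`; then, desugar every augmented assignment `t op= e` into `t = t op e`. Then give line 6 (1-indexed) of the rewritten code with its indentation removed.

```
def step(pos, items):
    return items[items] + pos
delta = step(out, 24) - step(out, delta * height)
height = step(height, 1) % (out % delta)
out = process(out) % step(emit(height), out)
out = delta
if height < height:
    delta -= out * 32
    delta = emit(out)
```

delta = delta - out * 32

Transformed code:
delta = 24[24] + out - ((delta * height)[delta * height] + out)
height = (1[1] + height) % (out % delta)
out = process(out) % (out[out] + emit(height))
out = delta
if height < height:
    delta = delta - out * 32
    delta = emit(out)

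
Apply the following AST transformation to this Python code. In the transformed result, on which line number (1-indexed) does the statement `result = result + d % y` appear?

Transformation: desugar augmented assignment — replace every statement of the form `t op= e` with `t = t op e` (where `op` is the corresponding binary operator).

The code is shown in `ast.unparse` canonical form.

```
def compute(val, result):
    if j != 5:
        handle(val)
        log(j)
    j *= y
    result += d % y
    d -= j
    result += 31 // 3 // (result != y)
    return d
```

6

Transformed code:
def compute(val, result):
    if j != 5:
        handle(val)
        log(j)
    j = j * y
    result = result + d % y
    d = d - j
    result = result + 31 // 3 // (result != y)
    return d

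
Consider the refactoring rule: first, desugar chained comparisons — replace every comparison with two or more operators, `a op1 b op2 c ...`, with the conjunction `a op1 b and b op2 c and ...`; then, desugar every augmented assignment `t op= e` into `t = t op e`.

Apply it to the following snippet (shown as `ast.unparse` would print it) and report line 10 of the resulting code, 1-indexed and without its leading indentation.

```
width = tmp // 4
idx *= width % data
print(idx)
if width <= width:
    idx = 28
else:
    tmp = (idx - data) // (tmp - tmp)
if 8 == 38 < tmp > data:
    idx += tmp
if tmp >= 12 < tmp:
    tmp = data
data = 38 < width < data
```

if tmp >= 12 and 12 < tmp:

Transformed code:
width = tmp // 4
idx = idx * (width % data)
print(idx)
if width <= width:
    idx = 28
else:
    tmp = (idx - data) // (tmp - tmp)
if 8 == 38 and 38 < tmp and (tmp > data):
    idx = idx + tmp
if tmp >= 12 and 12 < tmp:
    tmp = data
data = 38 < width and width < data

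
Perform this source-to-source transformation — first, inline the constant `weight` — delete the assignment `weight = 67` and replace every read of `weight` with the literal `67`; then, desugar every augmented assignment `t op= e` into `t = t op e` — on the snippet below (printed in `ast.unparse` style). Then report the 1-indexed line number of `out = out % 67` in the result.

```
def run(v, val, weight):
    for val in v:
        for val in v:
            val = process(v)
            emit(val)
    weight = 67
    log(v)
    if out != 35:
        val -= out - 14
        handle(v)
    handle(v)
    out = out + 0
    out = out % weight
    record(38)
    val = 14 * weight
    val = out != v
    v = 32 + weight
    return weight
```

12

Transformed code:
def run(v, val, weight):
    for val in v:
        for val in v:
            val = process(v)
            emit(val)
    log(v)
    if out != 35:
        val = val - (out - 14)
        handle(v)
    handle(v)
    out = out + 0
    out = out % 67
    record(38)
    val = 14 * 67
    val = out != v
    v = 32 + 67
    return 67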